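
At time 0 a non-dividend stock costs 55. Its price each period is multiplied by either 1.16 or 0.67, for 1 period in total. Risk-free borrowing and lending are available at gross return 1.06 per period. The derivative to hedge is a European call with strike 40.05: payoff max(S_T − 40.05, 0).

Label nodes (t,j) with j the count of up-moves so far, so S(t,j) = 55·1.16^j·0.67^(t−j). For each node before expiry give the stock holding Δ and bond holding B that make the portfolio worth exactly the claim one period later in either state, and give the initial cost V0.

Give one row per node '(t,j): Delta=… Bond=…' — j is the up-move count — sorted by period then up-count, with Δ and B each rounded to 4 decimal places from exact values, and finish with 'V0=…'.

(0,0): Delta=0.8813 Bond=-30.6363
V0=17.8331

Since d<R<u, set p* = (R−d)/(u−d) = 0.7959; price each node as the discounted p*-expectation of its children.
Terminal values V(1,·): V(1,0)=0.0000, V(1,1)=23.7500
Node (0,0) S=55.0000: V=(p*·23.7500+(1−p*)·0.0000)/1.06=17.8331; Δ=(23.7500−0.0000)/(63.8000−36.8500)=0.8813; B=V−Δ·S=-30.6363
Each (Δ,B) replicates both successor values, so the strategy is self-financing and V0 is arbitrage-free.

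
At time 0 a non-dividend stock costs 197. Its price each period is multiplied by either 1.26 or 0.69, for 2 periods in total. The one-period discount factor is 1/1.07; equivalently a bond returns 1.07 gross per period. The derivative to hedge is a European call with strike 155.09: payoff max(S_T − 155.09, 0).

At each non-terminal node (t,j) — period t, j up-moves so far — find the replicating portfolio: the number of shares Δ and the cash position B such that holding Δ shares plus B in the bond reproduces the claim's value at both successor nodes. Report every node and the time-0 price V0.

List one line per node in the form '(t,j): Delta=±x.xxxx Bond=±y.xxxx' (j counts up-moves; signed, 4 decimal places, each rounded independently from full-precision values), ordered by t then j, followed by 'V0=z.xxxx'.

(0,0): Delta=0.8299 Bond=-96.0109
(1,0): Delta=0.2089 Bond=-18.3070
(1,1): Delta=1.0000 Bond=-144.9439
V0=67.4873

No-arbitrage ⇒ martingale measure with p* = (R−d)/(u−d) = 0.6667.
Payoff layer (t=2): V(2,0)=0.0000, V(2,1)=16.1818, V(2,2)=157.6672
Node (1,0) S=135.9300: V=(p*·16.1818+(1−p*)·0.0000)/1.07=10.0821; Δ=(16.1818−0.0000)/(171.2718−93.7917)=0.2089; B=V−Δ·S=-18.3070
Node (1,1) S=248.2200: V=(p*·157.6672+(1−p*)·16.1818)/1.07=103.2761; Δ=(157.6672−16.1818)/(312.7572−171.2718)=1.0000; B=V−Δ·S=-144.9439
Node (0,0) S=197.0000: V=(p*·103.2761+(1−p*)·10.0821)/1.07=67.4873; Δ=(103.2761−10.0821)/(248.2200−135.9300)=0.8299; B=V−Δ·S=-96.0109
Each (Δ,B) replicates both successor values, so the strategy is self-financing and V0 is arbitrage-free.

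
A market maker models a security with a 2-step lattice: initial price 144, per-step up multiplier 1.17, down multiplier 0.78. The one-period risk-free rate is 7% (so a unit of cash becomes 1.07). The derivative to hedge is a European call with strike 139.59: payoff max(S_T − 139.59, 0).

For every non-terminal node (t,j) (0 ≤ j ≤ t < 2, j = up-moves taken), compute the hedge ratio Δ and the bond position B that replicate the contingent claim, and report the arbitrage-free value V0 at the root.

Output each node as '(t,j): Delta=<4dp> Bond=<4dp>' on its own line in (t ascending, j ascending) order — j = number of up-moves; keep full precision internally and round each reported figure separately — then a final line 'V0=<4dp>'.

The replicating-portfolio and risk-neutral prices coincide; use p* = (1.07−0.78)/(1.17−0.78) = 0.7436 for the latter.
At expiry t=2: V(2,0)=0.0000, V(2,1)=0.0000, V(2,2)=57.5316
(1,0): S=112.3200. Δ = (V_up−V_dn)/(S_up−S_dn) = (0.0000−0.0000)/(131.4144−87.6096) = 0.0000. V = [p*·0.0000 + (1−p*)·0.0000]/1.07 = 0.0000. B = V − Δ·S = 0.0000.
(1,1): S=168.4800. Δ = (V_up−V_dn)/(S_up−S_dn) = (57.5316−0.0000)/(197.1216−131.4144) = 0.8756. V = [p*·57.5316 + (1−p*)·0.0000]/1.07 = 39.9812. B = V − Δ·S = -107.5357.
(0,0): S=144.0000. Δ = (V_up−V_dn)/(S_up−S_dn) = (39.9812−0.0000)/(168.4800−112.3200) = 0.7119. V = [p*·39.9812 + (1−p*)·0.0000]/1.07 = 27.7847. B = V − Δ·S = -74.7313.
Check: Δ(0,0)·S0 + B(0,0) = 27.7847 = V0.

(0,0): Delta=0.7119 Bond=-74.7313
(1,0): Delta=0.0000 Bond=0.0000
(1,1): Delta=0.8756 Bond=-107.5357
V0=27.7847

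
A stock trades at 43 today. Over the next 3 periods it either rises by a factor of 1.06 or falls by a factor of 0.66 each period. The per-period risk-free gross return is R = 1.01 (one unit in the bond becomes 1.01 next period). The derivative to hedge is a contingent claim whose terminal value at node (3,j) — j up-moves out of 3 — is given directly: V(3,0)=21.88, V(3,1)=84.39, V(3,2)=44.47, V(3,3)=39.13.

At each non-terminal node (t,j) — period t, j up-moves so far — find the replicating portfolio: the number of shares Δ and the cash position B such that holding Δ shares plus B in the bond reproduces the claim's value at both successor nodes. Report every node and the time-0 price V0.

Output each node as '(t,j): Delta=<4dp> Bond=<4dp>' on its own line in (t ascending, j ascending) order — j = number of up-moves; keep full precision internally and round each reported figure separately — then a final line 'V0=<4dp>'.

Under the risk-neutral measure, an up-move has probability p* = (R−d)/(u−d) = 0.8750 and values discount at R = 1.01.
Terminal values V(3,·): V(3,0)=21.8800, V(3,1)=84.3900, V(3,2)=44.4700, V(3,3)=39.1300
Node (2,0) S=18.7308: V=(p*·84.3900+(1−p*)·21.8800)/1.01=75.8181; Δ=(84.3900−21.8800)/(19.8546−12.3623)=8.3432; B=V−Δ·S=-80.4569
Node (2,1) S=30.0828: V=(p*·44.4700+(1−p*)·84.3900)/1.01=48.9703; Δ=(44.4700−84.3900)/(31.8878−19.8546)=-3.3175; B=V−Δ·S=148.7703
Node (2,2) S=48.3148: V=(p*·39.1300+(1−p*)·44.4700)/1.01=39.4035; Δ=(39.1300−44.4700)/(51.2137−31.8878)=-0.2763; B=V−Δ·S=52.7535
Node (1,0) S=28.3800: V=(p*·48.9703+(1−p*)·75.8181)/1.01=51.8082; Δ=(48.9703−75.8181)/(30.0828−18.7308)=-2.3650; B=V−Δ·S=118.9276
Node (1,1) S=45.5800: V=(p*·39.4035+(1−p*)·48.9703)/1.01=40.1973; Δ=(39.4035−48.9703)/(48.3148−30.0828)=-0.5247; B=V−Δ·S=64.1144
Node (0,0) S=43.0000: V=(p*·40.1973+(1−p*)·51.8082)/1.01=41.2363; Δ=(40.1973−51.8082)/(45.5800−28.3800)=-0.6750; B=V−Δ·S=70.2634
The time-0 hedge costs 41.2363, which is the no-arbitrage price.

(0,0): Delta=-0.6750 Bond=70.2634
(1,0): Delta=-2.3650 Bond=118.9276
(1,1): Delta=-0.5247 Bond=64.1144
(2,0): Delta=8.3432 Bond=-80.4569
(2,1): Delta=-3.3175 Bond=148.7703
(2,2): Delta=-0.2763 Bond=52.7535
V0=41.2363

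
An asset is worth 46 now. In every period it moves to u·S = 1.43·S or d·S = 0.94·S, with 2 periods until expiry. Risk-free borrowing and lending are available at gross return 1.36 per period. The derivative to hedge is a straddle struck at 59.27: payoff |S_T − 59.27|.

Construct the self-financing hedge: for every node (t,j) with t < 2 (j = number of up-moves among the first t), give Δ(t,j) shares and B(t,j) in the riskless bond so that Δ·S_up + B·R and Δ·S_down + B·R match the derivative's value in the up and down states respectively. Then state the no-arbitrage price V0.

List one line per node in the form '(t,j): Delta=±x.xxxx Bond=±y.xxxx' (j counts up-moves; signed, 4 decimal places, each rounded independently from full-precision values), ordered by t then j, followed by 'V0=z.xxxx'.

Since d<R<u, set p* = (R−d)/(u−d) = 0.8571; price each node as the discounted p*-expectation of its children.
At expiry t=2: V(2,0)=18.6244, V(2,1)=2.5632, V(2,2)=34.7954
Node (1,0) S=43.2400: V=(p*·2.5632+(1−p*)·18.6244)/1.36=3.5718; Δ=(2.5632−18.6244)/(61.8332−40.6456)=-0.7580; B=V−Δ·S=36.3498
Node (1,1) S=65.7800: V=(p*·34.7954+(1−p*)·2.5632)/1.36=22.1991; Δ=(34.7954−2.5632)/(94.0654−61.8332)=1.0000; B=V−Δ·S=-43.5809
Node (0,0) S=46.0000: V=(p*·22.1991+(1−p*)·3.5718)/1.36=14.3662; Δ=(22.1991−3.5718)/(65.7800−43.2400)=0.8264; B=V−Δ·S=-23.6487
The time-0 hedge costs 14.3662, which is the no-arbitrage price.

(0,0): Delta=0.8264 Bond=-23.6487
(1,0): Delta=-0.7580 Bond=36.3498
(1,1): Delta=1.0000 Bond=-43.5809
V0=14.3662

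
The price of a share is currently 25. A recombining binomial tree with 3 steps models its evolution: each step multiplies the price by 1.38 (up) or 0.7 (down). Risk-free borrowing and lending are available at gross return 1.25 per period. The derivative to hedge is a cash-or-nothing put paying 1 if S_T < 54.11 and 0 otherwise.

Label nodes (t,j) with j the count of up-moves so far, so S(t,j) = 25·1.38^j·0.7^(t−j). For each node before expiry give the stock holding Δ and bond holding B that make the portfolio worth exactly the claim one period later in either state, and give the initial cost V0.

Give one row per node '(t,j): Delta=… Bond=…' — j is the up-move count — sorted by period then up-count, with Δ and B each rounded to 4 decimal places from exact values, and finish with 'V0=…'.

Risk-neutral probability p* = (R−d)/(u−d) = (1.25−0.7)/(1.38−0.7) = 0.8088.
Terminal payoffs: V(3,0)=1.0000, V(3,1)=1.0000, V(3,2)=1.0000, V(3,3)=0.0000
  t=2,j=0: stock 12.2500 → up 16.9050 (V=1.0000), down 8.5750 (V=1.0000). Price 0.8000; hedge Δ=0.0000, bond B=0.8000.
  t=2,j=1: stock 24.1500 → up 33.3270 (V=1.0000), down 16.9050 (V=1.0000). Price 0.8000; hedge Δ=0.0000, bond B=0.8000.
  t=2,j=2: stock 47.6100 → up 65.7018 (V=0.0000), down 33.3270 (V=1.0000). Price 0.1529; hedge Δ=-0.0309, bond B=1.6235.
  t=1,j=0: stock 17.5000 → up 24.1500 (V=0.8000), down 12.2500 (V=0.8000). Price 0.6400; hedge Δ=0.0000, bond B=0.6400.
  t=1,j=1: stock 34.5000 → up 47.6100 (V=0.1529), down 24.1500 (V=0.8000). Price 0.2213; hedge Δ=-0.0276, bond B=1.1729.
  t=0,j=0: stock 25.0000 → up 34.5000 (V=0.2213), down 17.5000 (V=0.6400). Price 0.2411; hedge Δ=-0.0246, bond B=0.8568.
Check: Δ(0,0)·S0 + B(0,0) = 0.2411 = V0.

(0,0): Delta=-0.0246 Bond=0.8568
(1,0): Delta=0.0000 Bond=0.6400
(1,1): Delta=-0.0276 Bond=1.1729
(2,0): Delta=0.0000 Bond=0.8000
(2,1): Delta=0.0000 Bond=0.8000
(2,2): Delta=-0.0309 Bond=1.6235
V0=0.2411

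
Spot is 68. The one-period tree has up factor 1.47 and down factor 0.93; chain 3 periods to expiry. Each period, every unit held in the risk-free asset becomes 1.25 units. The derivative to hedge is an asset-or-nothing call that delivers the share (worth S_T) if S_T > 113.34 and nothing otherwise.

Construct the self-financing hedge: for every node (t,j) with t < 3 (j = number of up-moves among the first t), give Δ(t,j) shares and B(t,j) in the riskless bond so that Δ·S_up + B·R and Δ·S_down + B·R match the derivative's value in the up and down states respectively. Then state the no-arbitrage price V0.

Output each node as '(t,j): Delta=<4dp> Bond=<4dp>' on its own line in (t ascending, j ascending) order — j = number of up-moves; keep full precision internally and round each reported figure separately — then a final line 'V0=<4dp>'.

(0,0): Delta=1.6357 Bond=-58.1836
(1,0): Delta=1.8971 Bond=-89.2590
(1,1): Delta=1.5220 Bond=-61.3655
(2,0): Delta=0.0000 Bond=0.0000
(2,1): Delta=2.7222 Bond=-188.2807
(2,2): Delta=1.0000 Bond=0.0000
V0=53.0447

The replicating-portfolio and risk-neutral prices coincide; use p* = (1.25−0.93)/(1.47−0.93) = 0.5926 for the latter.
Payoff layer (t=3): V(3,0)=0.0000, V(3,1)=0.0000, V(3,2)=136.6553, V(3,3)=216.0036
  t=2,j=0: stock 58.8132 → up 86.4554 (V=0.0000), down 54.6963 (V=0.0000). Price 0.0000; hedge Δ=0.0000, bond B=0.0000.
  t=2,j=1: stock 92.9628 → up 136.6553 (V=136.6553), down 86.4554 (V=0.0000). Price 64.7847; hedge Δ=2.7222, bond B=-188.2807.
  t=2,j=2: stock 146.9412 → up 216.0036 (V=216.0036), down 136.6553 (V=136.6553). Price 146.9412; hedge Δ=1.0000, bond B=0.0000.
  t=1,j=0: stock 63.2400 → up 92.9628 (V=64.7847), down 58.8132 (V=0.0000). Price 30.7128; hedge Δ=1.8971, bond B=-89.2590.
  t=1,j=1: stock 99.9600 → up 146.9412 (V=146.9412), down 92.9628 (V=64.7847). Price 90.7760; hedge Δ=1.5220, bond B=-61.3655.
  t=0,j=0: stock 68.0000 → up 99.9600 (V=90.7760), down 63.2400 (V=30.7128). Price 53.0447; hedge Δ=1.6357, bond B=-58.1836.
Self-financing check: at every node Δ·S+B equals the discounted successor values.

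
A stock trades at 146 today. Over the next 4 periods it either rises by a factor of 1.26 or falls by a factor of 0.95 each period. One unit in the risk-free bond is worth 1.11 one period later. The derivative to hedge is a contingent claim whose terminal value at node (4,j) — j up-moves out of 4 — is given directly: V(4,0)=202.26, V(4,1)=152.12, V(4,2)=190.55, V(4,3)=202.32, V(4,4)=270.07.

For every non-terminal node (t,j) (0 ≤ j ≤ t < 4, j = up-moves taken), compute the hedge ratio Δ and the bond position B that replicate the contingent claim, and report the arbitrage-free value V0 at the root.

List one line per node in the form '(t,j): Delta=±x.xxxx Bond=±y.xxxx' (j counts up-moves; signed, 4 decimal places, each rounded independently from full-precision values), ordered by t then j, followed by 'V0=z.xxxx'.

(0,0): Delta=0.3573 Bond=73.6344
(1,0): Delta=0.1999 Bond=103.5661
(1,1): Delta=0.4686 Bond=61.2668
(2,0): Delta=-0.0976 Bond=154.1646
(2,1): Delta=0.4102 Bond=78.2024
(2,2): Delta=0.5098 Bond=58.4471
(3,0): Delta=-1.2921 Bond=320.6440
(3,1): Delta=0.7467 Bond=30.9465
(3,2): Delta=0.1724 Bond=139.1718
(3,3): Delta=0.7483 Bond=-4.7756
V0=125.8036

The replicating-portfolio and risk-neutral prices coincide; use p* = (1.11−0.95)/(1.26−0.95) = 0.5161 for the latter.
Payoff layer (t=4): V(4,0)=202.2600, V(4,1)=152.1200, V(4,2)=190.5500, V(4,3)=202.3200, V(4,4)=270.0700
(3,0): S=125.1767. Δ = (V_up−V_dn)/(S_up−S_dn) = (152.1200−202.2600)/(157.7227−118.9179) = -1.2921. V = [p*·152.1200 + (1−p*)·202.2600]/1.11 = 158.9021. B = V − Δ·S = 320.6440.
(3,1): S=166.0239. Δ = (V_up−V_dn)/(S_up−S_dn) = (190.5500−152.1200)/(209.1901−157.7227) = 0.7467. V = [p*·190.5500 + (1−p*)·152.1200]/1.11 = 154.9143. B = V − Δ·S = 30.9465.
(3,2): S=220.2001. Δ = (V_up−V_dn)/(S_up−S_dn) = (202.3200−190.5500)/(277.4522−209.1901) = 0.1724. V = [p*·202.3200 + (1−p*)·190.5500]/1.11 = 177.1395. B = V − Δ·S = 139.1718.
(3,3): S=292.0549. Δ = (V_up−V_dn)/(S_up−S_dn) = (270.0700−202.3200)/(367.9892−277.4522) = 0.7483. V = [p*·270.0700 + (1−p*)·202.3200]/1.11 = 213.7727. B = V − Δ·S = -4.7756.
(2,0): S=131.7650. Δ = (V_up−V_dn)/(S_up−S_dn) = (154.9143−158.9021)/(166.0239−125.1767) = -0.0976. V = [p*·154.9143 + (1−p*)·158.9021]/1.11 = 141.3008. B = V − Δ·S = 154.1646.
(2,1): S=174.7620. Δ = (V_up−V_dn)/(S_up−S_dn) = (177.1395−154.9143)/(220.2001−166.0239) = 0.4102. V = [p*·177.1395 + (1−p*)·154.9143]/1.11 = 149.8967. B = V − Δ·S = 78.2024.
(2,2): S=231.7896. Δ = (V_up−V_dn)/(S_up−S_dn) = (213.7727−177.1395)/(292.0549−220.2001) = 0.5098. V = [p*·213.7727 + (1−p*)·177.1395]/1.11 = 176.6189. B = V − Δ·S = 58.4471.
(1,0): S=138.7000. Δ = (V_up−V_dn)/(S_up−S_dn) = (149.8967−141.3008)/(174.7620−131.7650) = 0.1999. V = [p*·149.8967 + (1−p*)·141.3008]/1.11 = 131.2949. B = V − Δ·S = 103.5661.
(1,1): S=183.9600. Δ = (V_up−V_dn)/(S_up−S_dn) = (176.6189−149.8967)/(231.7896−174.7620) = 0.4686. V = [p*·176.6189 + (1−p*)·149.8967]/1.11 = 147.4674. B = V − Δ·S = 61.2668.
(0,0): S=146.0000. Δ = (V_up−V_dn)/(S_up−S_dn) = (147.4674−131.2949)/(183.9600−138.7000) = 0.3573. V = [p*·147.4674 + (1−p*)·131.2949]/1.11 = 125.8036. B = V − Δ·S = 73.6344.
Self-financing check: at every node Δ·S+B equals the discounted successor values.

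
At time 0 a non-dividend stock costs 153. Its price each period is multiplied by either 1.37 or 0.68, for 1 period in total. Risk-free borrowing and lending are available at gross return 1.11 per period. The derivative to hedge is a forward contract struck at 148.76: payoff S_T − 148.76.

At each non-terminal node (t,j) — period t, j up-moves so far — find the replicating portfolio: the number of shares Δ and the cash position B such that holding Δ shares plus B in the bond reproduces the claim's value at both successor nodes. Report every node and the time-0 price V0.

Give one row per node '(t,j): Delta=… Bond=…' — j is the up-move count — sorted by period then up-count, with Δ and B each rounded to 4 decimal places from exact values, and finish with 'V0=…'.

(0,0): Delta=1.0000 Bond=-134.0180
V0=18.9820

The replicating-portfolio and risk-neutral prices coincide; use p* = (1.11−0.68)/(1.37−0.68) = 0.6232 for the latter.
Terminal payoffs: V(1,0)=-44.7200, V(1,1)=60.8500
Node (0,0) S=153.0000: V=(p*·60.8500+(1−p*)·-44.7200)/1.11=18.9820; Δ=(60.8500−-44.7200)/(209.6100−104.0400)=1.0000; B=V−Δ·S=-134.0180
Check: Δ(0,0)·S0 + B(0,0) = 18.9820 = V0.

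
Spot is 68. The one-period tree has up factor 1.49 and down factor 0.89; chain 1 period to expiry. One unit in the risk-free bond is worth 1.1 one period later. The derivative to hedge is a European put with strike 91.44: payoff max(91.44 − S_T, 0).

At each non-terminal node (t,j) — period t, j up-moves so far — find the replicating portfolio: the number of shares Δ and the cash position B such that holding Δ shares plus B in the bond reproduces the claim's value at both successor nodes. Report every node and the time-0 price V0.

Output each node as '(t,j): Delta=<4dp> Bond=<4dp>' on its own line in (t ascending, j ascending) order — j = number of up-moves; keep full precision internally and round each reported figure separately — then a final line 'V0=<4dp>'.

(0,0): Delta=-0.7578 Bond=69.8042
V0=18.2709

No-arbitrage ⇒ martingale measure with p* = (R−d)/(u−d) = 0.3500.
Terminal payoffs: V(1,0)=30.9200, V(1,1)=0.0000
Node (0,0) S=68.0000: V=(p*·0.0000+(1−p*)·30.9200)/1.1=18.2709; Δ=(0.0000−30.9200)/(101.3200−60.5200)=-0.7578; B=V−Δ·S=69.8042
Check: Δ(0,0)·S0 + B(0,0) = 18.2709 = V0.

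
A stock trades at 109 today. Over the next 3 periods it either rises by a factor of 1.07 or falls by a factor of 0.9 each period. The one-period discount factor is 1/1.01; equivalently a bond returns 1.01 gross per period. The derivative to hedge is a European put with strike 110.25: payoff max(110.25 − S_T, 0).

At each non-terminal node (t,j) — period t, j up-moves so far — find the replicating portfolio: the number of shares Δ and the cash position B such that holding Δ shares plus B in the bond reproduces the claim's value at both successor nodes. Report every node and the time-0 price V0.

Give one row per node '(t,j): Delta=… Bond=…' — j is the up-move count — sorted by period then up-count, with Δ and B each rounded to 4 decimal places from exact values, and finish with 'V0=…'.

The replicating-portfolio and risk-neutral prices coincide; use p* = (1.01−0.9)/(1.07−0.9) = 0.6471 for the latter.
Terminal values V(3,·): V(3,0)=30.7890, V(3,1)=15.7797, V(3,2)=0.0000, V(3,3)=0.0000
  t=2,j=0: stock 88.2900 → up 94.4703 (V=15.7797), down 79.4610 (V=30.7890). Price 20.8684; hedge Δ=-1.0000, bond B=109.1584.
  t=2,j=1: stock 104.9670 → up 112.3147 (V=0.0000), down 94.4703 (V=15.7797). Price 5.5142; hedge Δ=-0.8843, bond B=98.3359.
  t=2,j=2: stock 124.7941 → up 133.5297 (V=0.0000), down 112.3147 (V=0.0000). Price 0.0000; hedge Δ=0.0000, bond B=0.0000.
  t=1,j=0: stock 98.1000 → up 104.9670 (V=5.5142), down 88.2900 (V=20.8684). Price 10.8251; hedge Δ=-0.9207, bond B=101.1442.
  t=1,j=1: stock 116.6300 → up 124.7941 (V=0.0000), down 104.9670 (V=5.5142). Price 1.9269; hedge Δ=-0.2781, bond B=34.3632.
  t=0,j=0: stock 109.0000 → up 116.6300 (V=1.9269), down 98.1000 (V=10.8251). Price 5.0173; hedge Δ=-0.4802, bond B=57.3593.
The time-0 hedge costs 5.0173, which is the no-arbitrage price.

(0,0): Delta=-0.4802 Bond=57.3593
(1,0): Delta=-0.9207 Bond=101.1442
(1,1): Delta=-0.2781 Bond=34.3632
(2,0): Delta=-1.0000 Bond=109.1584
(2,1): Delta=-0.8843 Bond=98.3359
(2,2): Delta=0.0000 Bond=0.0000
V0=5.0173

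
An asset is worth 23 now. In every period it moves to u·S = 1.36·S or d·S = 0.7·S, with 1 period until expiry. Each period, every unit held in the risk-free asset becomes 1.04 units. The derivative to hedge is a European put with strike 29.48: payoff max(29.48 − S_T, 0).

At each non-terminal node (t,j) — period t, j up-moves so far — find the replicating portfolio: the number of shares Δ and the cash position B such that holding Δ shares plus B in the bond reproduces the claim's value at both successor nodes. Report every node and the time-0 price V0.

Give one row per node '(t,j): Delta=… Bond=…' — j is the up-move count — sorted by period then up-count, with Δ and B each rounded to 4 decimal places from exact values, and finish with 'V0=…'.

(0,0): Delta=-0.8814 Bond=26.5105
V0=6.2378

The replicating-portfolio and risk-neutral prices coincide; use p* = (1.04−0.7)/(1.36−0.7) = 0.5152 for the latter.
Payoff layer (t=1): V(1,0)=13.3800, V(1,1)=0.0000
Node (0,0) S=23.0000: V=(p*·0.0000+(1−p*)·13.3800)/1.04=6.2378; Δ=(0.0000−13.3800)/(31.2800−16.1000)=-0.8814; B=V−Δ·S=26.5105
Check: Δ(0,0)·S0 + B(0,0) = 6.2378 = V0.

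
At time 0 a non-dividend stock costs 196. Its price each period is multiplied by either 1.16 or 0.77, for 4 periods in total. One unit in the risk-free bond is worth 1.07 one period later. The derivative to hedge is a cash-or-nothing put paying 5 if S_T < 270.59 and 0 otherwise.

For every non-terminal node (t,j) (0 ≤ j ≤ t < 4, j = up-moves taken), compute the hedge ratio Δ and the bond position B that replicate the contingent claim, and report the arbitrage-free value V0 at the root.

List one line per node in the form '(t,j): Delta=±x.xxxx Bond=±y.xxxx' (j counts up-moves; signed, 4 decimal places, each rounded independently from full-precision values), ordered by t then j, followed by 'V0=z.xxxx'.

(0,0): Delta=-0.0243 Bond=7.2424
(1,0): Delta=0.0000 Bond=4.0815
(1,1): Delta=-0.0291 Bond=8.8497
(2,0): Delta=0.0000 Bond=4.3672
(2,1): Delta=0.0000 Bond=4.3672
(2,2): Delta=-0.0349 Bond=10.9998
(3,0): Delta=0.0000 Bond=4.6729
(3,1): Delta=0.0000 Bond=4.6729
(3,2): Delta=0.0000 Bond=4.6729
(3,3): Delta=-0.0419 Bond=13.8989
V0=2.4789

The replicating-portfolio and risk-neutral prices coincide; use p* = (1.07−0.77)/(1.16−0.77) = 0.7692 for the latter.
Payoff layer (t=4): V(4,0)=5.0000, V(4,1)=5.0000, V(4,2)=5.0000, V(4,3)=5.0000, V(4,4)=0.0000
(3,0): S=89.4805. Δ = (V_up−V_dn)/(S_up−S_dn) = (5.0000−5.0000)/(103.7973−68.9000) = 0.0000. V = [p*·5.0000 + (1−p*)·5.0000]/1.07 = 4.6729. B = V − Δ·S = 4.6729.
(3,1): S=134.8017. Δ = (V_up−V_dn)/(S_up−S_dn) = (5.0000−5.0000)/(156.3700−103.7973) = 0.0000. V = [p*·5.0000 + (1−p*)·5.0000]/1.07 = 4.6729. B = V − Δ·S = 4.6729.
(3,2): S=203.0780. Δ = (V_up−V_dn)/(S_up−S_dn) = (5.0000−5.0000)/(235.5704−156.3700) = 0.0000. V = [p*·5.0000 + (1−p*)·5.0000]/1.07 = 4.6729. B = V − Δ·S = 4.6729.
(3,3): S=305.9356. Δ = (V_up−V_dn)/(S_up−S_dn) = (0.0000−5.0000)/(354.8853−235.5704) = -0.0419. V = [p*·0.0000 + (1−p*)·5.0000]/1.07 = 1.0784. B = V − Δ·S = 13.8989.
(2,0): S=116.2084. Δ = (V_up−V_dn)/(S_up−S_dn) = (4.6729−4.6729)/(134.8017−89.4805) = 0.0000. V = [p*·4.6729 + (1−p*)·4.6729]/1.07 = 4.3672. B = V − Δ·S = 4.3672.
(2,1): S=175.0672. Δ = (V_up−V_dn)/(S_up−S_dn) = (4.6729−4.6729)/(203.0780−134.8017) = 0.0000. V = [p*·4.6729 + (1−p*)·4.6729]/1.07 = 4.3672. B = V − Δ·S = 4.3672.
(2,2): S=263.7376. Δ = (V_up−V_dn)/(S_up−S_dn) = (1.0784−4.6729)/(305.9356−203.0780) = -0.0349. V = [p*·1.0784 + (1−p*)·4.6729]/1.07 = 1.7831. B = V − Δ·S = 10.9998.
(1,0): S=150.9200. Δ = (V_up−V_dn)/(S_up−S_dn) = (4.3672−4.3672)/(175.0672−116.2084) = 0.0000. V = [p*·4.3672 + (1−p*)·4.3672]/1.07 = 4.0815. B = V − Δ·S = 4.0815.
(1,1): S=227.3600. Δ = (V_up−V_dn)/(S_up−S_dn) = (1.7831−4.3672)/(263.7376−175.0672) = -0.0291. V = [p*·1.7831 + (1−p*)·4.3672]/1.07 = 2.2237. B = V − Δ·S = 8.8497.
(0,0): S=196.0000. Δ = (V_up−V_dn)/(S_up−S_dn) = (2.2237−4.0815)/(227.3600−150.9200) = -0.0243. V = [p*·2.2237 + (1−p*)·4.0815]/1.07 = 2.4789. B = V − Δ·S = 7.2424.
The time-0 hedge costs 2.4789, which is the no-arbitrage price.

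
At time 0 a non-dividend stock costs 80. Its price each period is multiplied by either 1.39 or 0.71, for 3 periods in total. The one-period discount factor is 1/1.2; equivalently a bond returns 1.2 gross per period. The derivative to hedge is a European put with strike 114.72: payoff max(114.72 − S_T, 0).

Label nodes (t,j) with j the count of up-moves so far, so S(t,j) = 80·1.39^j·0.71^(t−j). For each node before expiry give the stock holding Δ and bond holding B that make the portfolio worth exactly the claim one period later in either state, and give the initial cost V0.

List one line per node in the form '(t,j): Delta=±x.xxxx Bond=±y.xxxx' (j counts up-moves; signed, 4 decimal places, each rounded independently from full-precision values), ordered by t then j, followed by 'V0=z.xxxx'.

(0,0): Delta=-0.3363 Bond=34.9735
(1,0): Delta=-1.0000 Bond=79.6667
(1,1): Delta=-0.2048 Bond=27.3505
(2,0): Delta=-1.0000 Bond=95.6000
(2,1): Delta=-1.0000 Bond=95.6000
(2,2): Delta=-0.0473 Bond=8.4775
V0=8.0699

Under the risk-neutral measure, an up-move has probability p* = (R−d)/(u−d) = 0.7206 and values discount at R = 1.2.
At expiry t=3: V(3,0)=86.0871, V(3,1)=58.6641, V(3,2)=4.9767, V(3,3)=0.0000
  t=2,j=0: stock 40.3280 → up 56.0559 (V=58.6641), down 28.6329 (V=86.0871). Price 55.2720; hedge Δ=-1.0000, bond B=95.6000.
  t=2,j=1: stock 78.9520 → up 109.7433 (V=4.9767), down 56.0559 (V=58.6641). Price 16.6480; hedge Δ=-1.0000, bond B=95.6000.
  t=2,j=2: stock 154.5680 → up 214.8495 (V=0.0000), down 109.7433 (V=4.9767). Price 1.1588; hedge Δ=-0.0473, bond B=8.4775.
  t=1,j=0: stock 56.8000 → up 78.9520 (V=16.6480), down 40.3280 (V=55.2720). Price 22.8667; hedge Δ=-1.0000, bond B=79.6667.
  t=1,j=1: stock 111.2000 → up 154.5680 (V=1.1588), down 78.9520 (V=16.6480). Price 4.5722; hedge Δ=-0.2048, bond B=27.3505.
  t=0,j=0: stock 80.0000 → up 111.2000 (V=4.5722), down 56.8000 (V=22.8667). Price 8.0699; hedge Δ=-0.3363, bond B=34.9735.
Each (Δ,B) replicates both successor values, so the strategy is self-financing and V0 is arbitrage-free.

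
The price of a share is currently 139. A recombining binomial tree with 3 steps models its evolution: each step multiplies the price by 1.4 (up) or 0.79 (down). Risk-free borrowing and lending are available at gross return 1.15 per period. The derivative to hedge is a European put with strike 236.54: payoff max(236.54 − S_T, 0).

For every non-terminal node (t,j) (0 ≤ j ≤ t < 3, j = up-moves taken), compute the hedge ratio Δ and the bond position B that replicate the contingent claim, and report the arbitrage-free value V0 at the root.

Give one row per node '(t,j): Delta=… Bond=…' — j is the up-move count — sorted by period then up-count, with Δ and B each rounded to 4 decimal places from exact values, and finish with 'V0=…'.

Under the risk-neutral measure, an up-move has probability p* = (R−d)/(u−d) = 0.5902 and values discount at R = 1.15.
Terminal values V(3,·): V(3,0)=168.0076, V(3,1)=115.0901, V(3,2)=21.3124, V(3,3)=0.0000
Node (2,0) S=86.7499: V=(p*·115.0901+(1−p*)·168.0076)/1.15=118.9371; Δ=(115.0901−168.0076)/(121.4499−68.5324)=-1.0000; B=V−Δ·S=205.6870
Node (2,1) S=153.7340: V=(p*·21.3124+(1−p*)·115.0901)/1.15=51.9530; Δ=(21.3124−115.0901)/(215.2276−121.4499)=-1.0000; B=V−Δ·S=205.6870
Node (2,2) S=272.4400: V=(p*·0.0000+(1−p*)·21.3124)/1.15=7.5953; Δ=(0.0000−21.3124)/(381.4160−215.2276)=-0.1282; B=V−Δ·S=42.5337
Node (1,0) S=109.8100: V=(p*·51.9530+(1−p*)·118.9371)/1.15=69.0482; Δ=(51.9530−118.9371)/(153.7340−86.7499)=-1.0000; B=V−Δ·S=178.8582
Node (1,1) S=194.6000: V=(p*·7.5953+(1−p*)·51.9530)/1.15=22.4128; Δ=(7.5953−51.9530)/(272.4400−153.7340)=-0.3737; B=V−Δ·S=95.1302
Node (0,0) S=139.0000: V=(p*·22.4128+(1−p*)·69.0482)/1.15=36.1093; Δ=(22.4128−69.0482)/(194.6000−109.8100)=-0.5500; B=V−Δ·S=112.5609
Check: Δ(0,0)·S0 + B(0,0) = 36.1093 = V0.

(0,0): Delta=-0.5500 Bond=112.5609
(1,0): Delta=-1.0000 Bond=178.8582
(1,1): Delta=-0.3737 Bond=95.1302
(2,0): Delta=-1.0000 Bond=205.6870
(2,1): Delta=-1.0000 Bond=205.6870
(2,2): Delta=-0.1282 Bond=42.5337
V0=36.1093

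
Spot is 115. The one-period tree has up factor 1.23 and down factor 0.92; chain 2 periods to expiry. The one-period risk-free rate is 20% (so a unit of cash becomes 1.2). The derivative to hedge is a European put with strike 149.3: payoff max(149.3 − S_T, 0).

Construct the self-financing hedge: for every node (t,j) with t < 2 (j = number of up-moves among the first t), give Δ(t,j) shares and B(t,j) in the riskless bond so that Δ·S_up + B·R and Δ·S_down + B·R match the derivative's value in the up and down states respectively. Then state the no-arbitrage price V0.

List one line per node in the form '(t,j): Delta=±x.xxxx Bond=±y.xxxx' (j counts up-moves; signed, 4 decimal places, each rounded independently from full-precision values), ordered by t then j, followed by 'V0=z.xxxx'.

(0,0): Delta=-0.4789 Bond=57.7325
(1,0): Delta=-1.0000 Bond=124.4167
(1,1): Delta=-0.4371 Bond=63.3715
V0=2.6647

Since d<R<u, set p* = (R−d)/(u−d) = 0.9032; price each node as the discounted p*-expectation of its children.
Payoff layer (t=2): V(2,0)=51.9640, V(2,1)=19.1660, V(2,2)=0.0000
  t=1,j=0: stock 105.8000 → up 130.1340 (V=19.1660), down 97.3360 (V=51.9640). Price 18.6167; hedge Δ=-1.0000, bond B=124.4167.
  t=1,j=1: stock 141.4500 → up 173.9835 (V=0.0000), down 130.1340 (V=19.1660). Price 1.5456; hedge Δ=-0.4371, bond B=63.3715.
  t=0,j=0: stock 115.0000 → up 141.4500 (V=1.5456), down 105.8000 (V=18.6167). Price 2.6647; hedge Δ=-0.4789, bond B=57.7325.
Check: Δ(0,0)·S0 + B(0,0) = 2.6647 = V0.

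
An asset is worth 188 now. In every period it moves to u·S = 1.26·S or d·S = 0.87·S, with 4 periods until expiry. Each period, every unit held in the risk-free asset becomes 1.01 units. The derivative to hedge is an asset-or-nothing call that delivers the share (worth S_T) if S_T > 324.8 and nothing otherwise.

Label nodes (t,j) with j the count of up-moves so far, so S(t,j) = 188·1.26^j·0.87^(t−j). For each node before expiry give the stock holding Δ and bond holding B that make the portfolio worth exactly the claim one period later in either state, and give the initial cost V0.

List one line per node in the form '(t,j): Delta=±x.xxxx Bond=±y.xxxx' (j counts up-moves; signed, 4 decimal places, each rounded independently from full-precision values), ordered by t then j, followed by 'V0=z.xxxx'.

Risk-neutral probability p* = (R−d)/(u−d) = (1.01−0.87)/(1.26−0.87) = 0.3590.
Payoff layer (t=4): V(4,0)=0.0000, V(4,1)=0.0000, V(4,2)=0.0000, V(4,3)=327.1815, V(4,4)=473.8491
  t=3,j=0: stock 123.7986 → up 155.9862 (V=0.0000), down 107.7048 (V=0.0000). Price 0.0000; hedge Δ=0.0000, bond B=0.0000.
  t=3,j=1: stock 179.2945 → up 225.9110 (V=0.0000), down 155.9862 (V=0.0000). Price 0.0000; hedge Δ=0.0000, bond B=0.0000.
  t=3,j=2: stock 259.6679 → up 327.1815 (V=327.1815), down 225.9110 (V=0.0000). Price 116.2869; hedge Δ=3.2308, bond B=-722.6400.
  t=3,j=3: stock 376.0707 → up 473.8491 (V=473.8491), down 327.1815 (V=327.1815). Price 376.0707; hedge Δ=1.0000, bond B=0.0000.
  t=2,j=0: stock 142.2972 → up 179.2945 (V=0.0000), down 123.7986 (V=0.0000). Price 0.0000; hedge Δ=0.0000, bond B=0.0000.
  t=2,j=1: stock 206.0856 → up 259.6679 (V=116.2869), down 179.2945 (V=0.0000). Price 41.3307; hedge Δ=1.4468, bond B=-256.8408.
  t=2,j=2: stock 298.4688 → up 376.0707 (V=376.0707), down 259.6679 (V=116.2869). Price 207.4679; hedge Δ=2.2318, bond B=-458.6443.
  t=1,j=0: stock 163.5600 → up 206.0856 (V=41.3307), down 142.2972 (V=0.0000). Price 14.6898; hedge Δ=0.6479, bond B=-91.2864.
  t=1,j=1: stock 236.8800 → up 298.4688 (V=207.4679), down 206.0856 (V=41.3307). Price 99.9700; hedge Δ=1.7983, bond B=-326.0229.
  t=0,j=0: stock 188.0000 → up 236.8800 (V=99.9700), down 163.5600 (V=14.6898). Price 44.8546; hedge Δ=1.1631, bond B=-173.8127.
Each (Δ,B) replicates both successor values, so the strategy is self-financing and V0 is arbitrage-free.

(0,0): Delta=1.1631 Bond=-173.8127
(1,0): Delta=0.6479 Bond=-91.2864
(1,1): Delta=1.7983 Bond=-326.0229
(2,0): Delta=0.0000 Bond=0.0000
(2,1): Delta=1.4468 Bond=-256.8408
(2,2): Delta=2.2318 Bond=-458.6443
(3,0): Delta=0.0000 Bond=0.0000
(3,1): Delta=0.0000 Bond=0.0000
(3,2): Delta=3.2308 Bond=-722.6400
(3,3): Delta=1.0000 Bond=0.0000
V0=44.8546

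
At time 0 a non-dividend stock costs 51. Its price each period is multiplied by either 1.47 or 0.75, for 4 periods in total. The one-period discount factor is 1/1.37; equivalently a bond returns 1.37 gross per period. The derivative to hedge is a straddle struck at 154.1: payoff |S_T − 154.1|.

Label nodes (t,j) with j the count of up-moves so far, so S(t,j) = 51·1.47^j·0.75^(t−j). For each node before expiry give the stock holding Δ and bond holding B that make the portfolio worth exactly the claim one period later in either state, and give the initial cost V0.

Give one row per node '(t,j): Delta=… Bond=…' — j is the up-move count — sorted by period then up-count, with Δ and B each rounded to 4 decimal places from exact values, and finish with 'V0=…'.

Since d<R<u, set p* = (R−d)/(u−d) = 0.8611; price each node as the discounted p*-expectation of its children.
Payoff layer (t=4): V(4,0)=137.9633, V(4,1)=122.4720, V(4,2)=92.1092, V(4,3)=32.5980, V(4,4)=84.0439
  t=3,j=0: stock 21.5156 → up 31.6280 (V=122.4720), down 16.1367 (V=137.9633). Price 90.9661; hedge Δ=-1.0000, bond B=112.4818.
  t=3,j=1: stock 42.1706 → up 61.9908 (V=92.1092), down 31.6280 (V=122.4720). Price 70.3111; hedge Δ=-1.0000, bond B=112.4818.
  t=3,j=2: stock 82.6544 → up 121.5020 (V=32.5980), down 61.9908 (V=92.1092). Price 29.8273; hedge Δ=-1.0000, bond B=112.4818.
  t=3,j=3: stock 162.0027 → up 238.1439 (V=84.0439), down 121.5020 (V=32.5980). Price 56.1304; hedge Δ=0.4411, bond B=-15.3223.
  t=2,j=0: stock 28.6875 → up 42.1706 (V=70.3111), down 21.5156 (V=90.9661). Price 53.4160; hedge Δ=-1.0000, bond B=82.1035.
  t=2,j=1: stock 56.2275 → up 82.6544 (V=29.8273), down 42.1706 (V=70.3111). Price 25.8760; hedge Δ=-1.0000, bond B=82.1035.
  t=2,j=2: stock 110.2059 → up 162.0027 (V=56.1304), down 82.6544 (V=29.8273). Price 38.3045; hedge Δ=0.3315, bond B=1.7725.
  t=1,j=0: stock 38.2500 → up 56.2275 (V=25.8760), down 28.6875 (V=53.4160). Price 21.6795; hedge Δ=-1.0000, bond B=59.9295.
  t=1,j=1: stock 74.9700 → up 110.2059 (V=38.3045), down 56.2275 (V=25.8760). Price 26.6995; hedge Δ=0.2303, bond B=9.4376.
  t=0,j=0: stock 51.0000 → up 74.9700 (V=26.6995), down 38.2500 (V=21.6795). Price 18.9798; hedge Δ=0.1367, bond B=12.0076.
Each (Δ,B) replicates both successor values, so the strategy is self-financing and V0 is arbitrage-free.

(0,0): Delta=0.1367 Bond=12.0076
(1,0): Delta=-1.0000 Bond=59.9295
(1,1): Delta=0.2303 Bond=9.4376
(2,0): Delta=-1.0000 Bond=82.1035
(2,1): Delta=-1.0000 Bond=82.1035
(2,2): Delta=0.3315 Bond=1.7725
(3,0): Delta=-1.0000 Bond=112.4818
(3,1): Delta=-1.0000 Bond=112.4818
(3,2): Delta=-1.0000 Bond=112.4818
(3,3): Delta=0.4411 Bond=-15.3223
V0=18.9798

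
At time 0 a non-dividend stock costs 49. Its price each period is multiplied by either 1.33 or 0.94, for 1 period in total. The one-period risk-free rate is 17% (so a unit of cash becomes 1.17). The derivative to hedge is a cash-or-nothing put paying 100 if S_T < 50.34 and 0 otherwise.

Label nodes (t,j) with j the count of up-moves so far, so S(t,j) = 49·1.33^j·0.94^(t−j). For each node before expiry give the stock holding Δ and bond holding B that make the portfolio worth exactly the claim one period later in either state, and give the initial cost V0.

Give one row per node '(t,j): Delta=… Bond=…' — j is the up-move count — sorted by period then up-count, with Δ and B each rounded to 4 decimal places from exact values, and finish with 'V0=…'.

(0,0): Delta=-5.2329 Bond=291.4749
V0=35.0647

No-arbitrage ⇒ martingale measure with p* = (R−d)/(u−d) = 0.5897.
At expiry t=1: V(1,0)=100.0000, V(1,1)=0.0000
  t=0,j=0: stock 49.0000 → up 65.1700 (V=0.0000), down 46.0600 (V=100.0000). Price 35.0647; hedge Δ=-5.2329, bond B=291.4749.
The time-0 hedge costs 35.0647, which is the no-arbitrage price.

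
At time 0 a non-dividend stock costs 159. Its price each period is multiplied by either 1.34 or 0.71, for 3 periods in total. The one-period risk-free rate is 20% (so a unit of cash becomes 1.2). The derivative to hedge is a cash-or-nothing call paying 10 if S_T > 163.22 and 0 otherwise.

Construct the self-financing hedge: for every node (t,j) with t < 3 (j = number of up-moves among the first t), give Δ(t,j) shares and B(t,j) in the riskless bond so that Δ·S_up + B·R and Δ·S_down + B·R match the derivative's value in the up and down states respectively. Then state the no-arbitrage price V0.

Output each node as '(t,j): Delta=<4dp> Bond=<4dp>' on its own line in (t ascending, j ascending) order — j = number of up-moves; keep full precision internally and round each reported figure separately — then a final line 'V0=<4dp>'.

(0,0): Delta=0.0240 Bond=1.2463
(1,0): Delta=0.0911 Bond=-6.0871
(1,1): Delta=0.0138 Bond=3.6621
(2,0): Delta=0.0000 Bond=0.0000
(2,1): Delta=0.1049 Bond=-9.3915
(2,2): Delta=0.0000 Bond=8.3333
V0=5.0567

No-arbitrage ⇒ martingale measure with p* = (R−d)/(u−d) = 0.7778.
Payoff layer (t=3): V(3,0)=0.0000, V(3,1)=0.0000, V(3,2)=10.0000, V(3,3)=10.0000
Node (2,0) S=80.1519: V=(p*·0.0000+(1−p*)·0.0000)/1.2=0.0000; Δ=(0.0000−0.0000)/(107.4035−56.9078)=0.0000; B=V−Δ·S=0.0000
Node (2,1) S=151.2726: V=(p*·10.0000+(1−p*)·0.0000)/1.2=6.4815; Δ=(10.0000−0.0000)/(202.7053−107.4035)=0.1049; B=V−Δ·S=-9.3915
Node (2,2) S=285.5004: V=(p*·10.0000+(1−p*)·10.0000)/1.2=8.3333; Δ=(10.0000−10.0000)/(382.5705−202.7053)=0.0000; B=V−Δ·S=8.3333
Node (1,0) S=112.8900: V=(p*·6.4815+(1−p*)·0.0000)/1.2=4.2010; Δ=(6.4815−0.0000)/(151.2726−80.1519)=0.0911; B=V−Δ·S=-6.0871
Node (1,1) S=213.0600: V=(p*·8.3333+(1−p*)·6.4815)/1.2=6.6015; Δ=(8.3333−6.4815)/(285.5004−151.2726)=0.0138; B=V−Δ·S=3.6621
Node (0,0) S=159.0000: V=(p*·6.6015+(1−p*)·4.2010)/1.2=5.0567; Δ=(6.6015−4.2010)/(213.0600−112.8900)=0.0240; B=V−Δ·S=1.2463
Root portfolio cost Δ·159+B reproduces V0=5.0567.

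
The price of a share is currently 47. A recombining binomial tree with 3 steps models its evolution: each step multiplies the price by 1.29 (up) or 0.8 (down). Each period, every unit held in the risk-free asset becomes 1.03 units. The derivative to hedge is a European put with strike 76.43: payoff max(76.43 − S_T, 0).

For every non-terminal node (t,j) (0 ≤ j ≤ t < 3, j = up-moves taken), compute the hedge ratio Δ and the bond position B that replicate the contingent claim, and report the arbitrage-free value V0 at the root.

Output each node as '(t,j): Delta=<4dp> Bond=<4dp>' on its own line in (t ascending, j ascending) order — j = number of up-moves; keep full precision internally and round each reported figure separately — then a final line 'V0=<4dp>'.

(0,0): Delta=-0.7794 Bond=61.8909
(1,0): Delta=-1.0000 Bond=72.0426
(1,1): Delta=-0.6247 Bond=54.3706
(2,0): Delta=-1.0000 Bond=74.2039
(2,1): Delta=-1.0000 Bond=74.2039
(2,2): Delta=-0.3616 Bond=35.4254
V0=25.2596

No-arbitrage ⇒ martingale measure with p* = (R−d)/(u−d) = 0.4694.
Terminal payoffs: V(3,0)=52.3660, V(3,1)=37.6268, V(3,2)=13.8598, V(3,3)=0.0000
  t=2,j=0: stock 30.0800 → up 38.8032 (V=37.6268), down 24.0640 (V=52.3660). Price 44.1239; hedge Δ=-1.0000, bond B=74.2039.
  t=2,j=1: stock 48.5040 → up 62.5702 (V=13.8598), down 38.8032 (V=37.6268). Price 25.6999; hedge Δ=-1.0000, bond B=74.2039.
  t=2,j=2: stock 78.2127 → up 100.8944 (V=0.0000), down 62.5702 (V=13.8598). Price 7.1400; hedge Δ=-0.3616, bond B=35.4254.
  t=1,j=0: stock 37.6000 → up 48.5040 (V=25.6999), down 30.0800 (V=44.1239). Price 34.4426; hedge Δ=-1.0000, bond B=72.0426.
  t=1,j=1: stock 60.6300 → up 78.2127 (V=7.1400), down 48.5040 (V=25.6999). Price 16.4933; hedge Δ=-0.6247, bond B=54.3706.
  t=0,j=0: stock 47.0000 → up 60.6300 (V=16.4933), down 37.6000 (V=34.4426). Price 25.2596; hedge Δ=-0.7794, bond B=61.8909.
Check: Δ(0,0)·S0 + B(0,0) = 25.2596 = V0.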